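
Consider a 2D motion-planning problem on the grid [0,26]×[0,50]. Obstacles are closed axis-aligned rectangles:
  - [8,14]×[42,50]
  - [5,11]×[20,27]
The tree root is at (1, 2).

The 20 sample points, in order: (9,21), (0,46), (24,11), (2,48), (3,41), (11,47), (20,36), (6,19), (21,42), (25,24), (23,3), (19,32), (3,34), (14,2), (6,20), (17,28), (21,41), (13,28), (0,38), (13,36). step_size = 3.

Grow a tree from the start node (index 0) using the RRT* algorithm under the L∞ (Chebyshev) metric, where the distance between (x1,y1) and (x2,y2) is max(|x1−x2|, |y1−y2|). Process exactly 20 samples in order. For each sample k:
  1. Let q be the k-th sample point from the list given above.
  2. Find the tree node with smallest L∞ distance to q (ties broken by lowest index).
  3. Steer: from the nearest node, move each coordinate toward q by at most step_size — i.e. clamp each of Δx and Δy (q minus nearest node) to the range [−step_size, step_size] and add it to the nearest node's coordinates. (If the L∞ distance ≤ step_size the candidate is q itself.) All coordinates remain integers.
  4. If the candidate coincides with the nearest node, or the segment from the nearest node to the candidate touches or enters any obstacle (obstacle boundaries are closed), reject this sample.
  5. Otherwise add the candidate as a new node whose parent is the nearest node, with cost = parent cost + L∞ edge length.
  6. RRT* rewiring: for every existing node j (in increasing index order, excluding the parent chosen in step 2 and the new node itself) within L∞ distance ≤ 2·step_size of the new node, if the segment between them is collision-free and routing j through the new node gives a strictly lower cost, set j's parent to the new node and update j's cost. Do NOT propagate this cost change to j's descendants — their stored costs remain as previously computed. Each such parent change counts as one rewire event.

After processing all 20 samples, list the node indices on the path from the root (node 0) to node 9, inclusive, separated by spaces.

1. q=(9,21) nearest=0 d=19 new=(4,5) → add node 1 parent=0 cost=3
2. q=(0,46) nearest=1 d=41 new=(1,8) → add node 2 parent=1 cost=6
3. q=(24,11) nearest=1 d=20 new=(7,8) → add node 3 parent=1 cost=6
4. q=(2,48) nearest=2 d=40 new=(2,11) → add node 4 parent=2 cost=9
5. q=(3,41) nearest=4 d=30 new=(3,14) → add node 5 parent=4 cost=12
6. q=(11,47) nearest=5 d=33 new=(6,17) → add node 6 parent=5 cost=15
7. q=(20,36) nearest=6 d=19 new=(9,20) → blocked by [5,11]×[20,27], reject
8. q=(6,19) nearest=6 d=2 new=(6,19) → add node 7 parent=6 cost=17
9. q=(21,42) nearest=7 d=23 new=(9,22) → blocked by [5,11]×[20,27], reject
10. q=(25,24) nearest=3 d=18 new=(10,11) → add node 8 parent=3 cost=9
11. q=(23,3) nearest=8 d=13 new=(13,8) → add node 9 parent=8 cost=12
12. q=(19,32) nearest=7 d=13 new=(9,22) → blocked by [5,11]×[20,27], reject
13. q=(3,34) nearest=7 d=15 new=(3,22) → blocked by [5,11]×[20,27], reject
14. q=(14,2) nearest=9 d=6 new=(14,5) → add node 10 parent=9 cost=15
15. q=(6,20) nearest=7 d=1 new=(6,20) → blocked by [5,11]×[20,27], reject
16. q=(17,28) nearest=6 d=11 new=(9,20) → blocked by [5,11]×[20,27], reject
17. q=(21,41) nearest=7 d=22 new=(9,22) → blocked by [5,11]×[20,27], reject
18. q=(13,28) nearest=7 d=9 new=(9,22) → blocked by [5,11]×[20,27], reject
19. q=(0,38) nearest=7 d=19 new=(3,22) → blocked by [5,11]×[20,27], reject
20. q=(13,36) nearest=7 d=17 new=(9,22) → blocked by [5,11]×[20,27], reject

Path: 0 1 3 8 9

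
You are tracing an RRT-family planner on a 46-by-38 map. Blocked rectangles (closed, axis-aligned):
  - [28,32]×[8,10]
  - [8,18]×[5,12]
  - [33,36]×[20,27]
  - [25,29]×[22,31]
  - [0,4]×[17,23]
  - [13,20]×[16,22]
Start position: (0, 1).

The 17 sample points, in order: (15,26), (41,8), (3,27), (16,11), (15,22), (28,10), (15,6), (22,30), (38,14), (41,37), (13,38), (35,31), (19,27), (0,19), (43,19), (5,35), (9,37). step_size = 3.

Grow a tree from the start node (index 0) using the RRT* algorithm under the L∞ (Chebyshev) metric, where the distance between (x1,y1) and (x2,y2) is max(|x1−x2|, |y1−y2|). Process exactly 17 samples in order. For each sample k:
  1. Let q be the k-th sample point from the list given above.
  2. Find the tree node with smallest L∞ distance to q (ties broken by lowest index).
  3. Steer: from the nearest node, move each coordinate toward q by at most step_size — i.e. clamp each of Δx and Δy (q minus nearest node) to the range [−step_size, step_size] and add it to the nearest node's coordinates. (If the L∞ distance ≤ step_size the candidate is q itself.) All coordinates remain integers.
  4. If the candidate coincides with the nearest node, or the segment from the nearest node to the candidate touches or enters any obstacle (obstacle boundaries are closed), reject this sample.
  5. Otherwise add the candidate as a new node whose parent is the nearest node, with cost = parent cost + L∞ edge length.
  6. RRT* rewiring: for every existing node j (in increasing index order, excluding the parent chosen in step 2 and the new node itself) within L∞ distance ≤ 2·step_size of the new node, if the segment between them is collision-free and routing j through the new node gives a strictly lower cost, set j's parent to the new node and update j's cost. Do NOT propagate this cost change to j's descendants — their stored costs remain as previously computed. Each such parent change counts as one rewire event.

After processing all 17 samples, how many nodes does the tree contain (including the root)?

Node count: 11

1. q=(15,26) nearest=0 d=25 new=(3,4) → add node 1 parent=0 cost=3
2. q=(41,8) nearest=1 d=38 new=(6,7) → add node 2 parent=1 cost=6
3. q=(3,27) nearest=2 d=20 new=(3,10) → add node 3 parent=2 cost=9
4. q=(16,11) nearest=2 d=10 new=(9,10) → blocked by [8,18]×[5,12], reject
5. q=(15,22) nearest=3 d=12 new=(6,13) → add node 4 parent=3 cost=12
6. q=(28,10) nearest=2 d=22 new=(9,10) → blocked by [8,18]×[5,12], reject
7. q=(15,6) nearest=2 d=9 new=(9,6) → blocked by [8,18]×[5,12], reject
8. q=(22,30) nearest=4 d=17 new=(9,16) → add node 5 parent=4 cost=15
9. q=(38,14) nearest=5 d=29 new=(12,14) → add node 6 parent=5 cost=18
10. q=(41,37) nearest=6 d=29 new=(15,17) → blocked by [13,20]×[16,22], reject
11. q=(13,38) nearest=5 d=22 new=(12,19) → add node 7 parent=5 cost=18
12. q=(35,31) nearest=6 d=23 new=(15,17) → blocked by [13,20]×[16,22], reject
13. q=(19,27) nearest=7 d=8 new=(15,22) → blocked by [13,20]×[16,22], reject
14. q=(0,19) nearest=4 d=6 new=(3,16) → add node 8 parent=4 cost=15
15. q=(43,19) nearest=6 d=31 new=(15,17) → blocked by [13,20]×[16,22], reject
16. q=(5,35) nearest=7 d=16 new=(9,22) → add node 9 parent=7 cost=21
17. q=(9,37) nearest=9 d=15 new=(9,25) → add node 10 parent=9 cost=24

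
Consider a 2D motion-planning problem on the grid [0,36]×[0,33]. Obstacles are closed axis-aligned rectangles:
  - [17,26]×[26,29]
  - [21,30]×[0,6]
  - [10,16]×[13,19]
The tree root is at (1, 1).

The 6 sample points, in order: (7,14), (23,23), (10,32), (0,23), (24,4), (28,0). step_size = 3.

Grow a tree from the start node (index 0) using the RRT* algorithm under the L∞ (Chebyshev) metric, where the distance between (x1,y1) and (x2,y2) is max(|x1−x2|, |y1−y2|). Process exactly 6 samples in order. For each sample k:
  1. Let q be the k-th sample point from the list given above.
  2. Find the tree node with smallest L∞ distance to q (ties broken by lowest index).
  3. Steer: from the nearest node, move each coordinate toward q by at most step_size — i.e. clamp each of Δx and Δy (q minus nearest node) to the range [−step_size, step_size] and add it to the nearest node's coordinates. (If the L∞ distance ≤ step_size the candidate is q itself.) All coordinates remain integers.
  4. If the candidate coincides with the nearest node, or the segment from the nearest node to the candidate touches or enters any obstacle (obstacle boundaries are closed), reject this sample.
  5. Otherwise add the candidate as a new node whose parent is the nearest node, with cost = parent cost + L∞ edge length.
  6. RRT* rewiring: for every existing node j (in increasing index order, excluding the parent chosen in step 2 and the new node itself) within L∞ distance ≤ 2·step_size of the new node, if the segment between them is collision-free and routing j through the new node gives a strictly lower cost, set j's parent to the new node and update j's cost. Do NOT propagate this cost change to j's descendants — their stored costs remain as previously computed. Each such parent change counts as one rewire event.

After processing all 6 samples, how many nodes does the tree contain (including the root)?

1. q=(7,14) nearest=0 d=13 new=(4,4) → add node 1 parent=0 cost=3
2. q=(23,23) nearest=1 d=19 new=(7,7) → add node 2 parent=1 cost=6
3. q=(10,32) nearest=2 d=25 new=(10,10) → add node 3 parent=2 cost=9
4. q=(0,23) nearest=3 d=13 new=(7,13) → add node 4 parent=3 cost=12
5. q=(24,4) nearest=3 d=14 new=(13,7) → add node 5 parent=3 cost=12
6. q=(28,0) nearest=5 d=15 new=(16,4) → add node 6 parent=5 cost=15

Node count: 7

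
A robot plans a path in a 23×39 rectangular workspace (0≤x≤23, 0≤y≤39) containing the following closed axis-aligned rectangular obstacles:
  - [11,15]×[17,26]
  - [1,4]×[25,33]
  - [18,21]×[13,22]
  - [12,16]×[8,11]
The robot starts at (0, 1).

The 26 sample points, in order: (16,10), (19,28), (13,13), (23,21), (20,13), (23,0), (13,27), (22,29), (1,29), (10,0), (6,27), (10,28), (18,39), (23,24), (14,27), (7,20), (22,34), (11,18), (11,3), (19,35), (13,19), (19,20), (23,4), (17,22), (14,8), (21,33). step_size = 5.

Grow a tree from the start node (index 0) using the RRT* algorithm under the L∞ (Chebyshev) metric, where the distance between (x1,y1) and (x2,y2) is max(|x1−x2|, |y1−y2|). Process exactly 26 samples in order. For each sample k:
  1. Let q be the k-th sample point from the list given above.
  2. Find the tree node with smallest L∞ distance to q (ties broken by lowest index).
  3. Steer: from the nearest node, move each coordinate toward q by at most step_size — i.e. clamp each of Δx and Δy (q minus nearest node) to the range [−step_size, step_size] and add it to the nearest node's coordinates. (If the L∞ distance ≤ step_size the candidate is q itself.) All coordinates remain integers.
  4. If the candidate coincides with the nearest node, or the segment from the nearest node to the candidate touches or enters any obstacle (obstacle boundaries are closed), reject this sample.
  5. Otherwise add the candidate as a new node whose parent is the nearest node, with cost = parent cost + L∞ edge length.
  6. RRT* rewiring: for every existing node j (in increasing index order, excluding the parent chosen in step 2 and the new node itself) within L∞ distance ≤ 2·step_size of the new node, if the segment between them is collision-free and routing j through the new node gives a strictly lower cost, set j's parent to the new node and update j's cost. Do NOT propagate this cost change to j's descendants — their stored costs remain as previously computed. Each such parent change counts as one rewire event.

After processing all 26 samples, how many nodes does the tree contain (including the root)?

1. q=(16,10) nearest=0 d=16 new=(5,6) → add node 1 parent=0 cost=5
2. q=(19,28) nearest=1 d=22 new=(10,11) → add node 2 parent=1 cost=10
3. q=(13,13) nearest=2 d=3 new=(13,13) → add node 3 parent=2 cost=13
4. q=(23,21) nearest=3 d=10 new=(18,18) → blocked by [18,21]×[13,22], reject
5. q=(20,13) nearest=3 d=7 new=(18,13) → blocked by [18,21]×[13,22], reject
6. q=(23,0) nearest=2 d=13 new=(15,6) → blocked by [12,16]×[8,11], reject
7. q=(13,27) nearest=3 d=14 new=(13,18) → blocked by [11,15]×[17,26], reject
8. q=(22,29) nearest=3 d=16 new=(18,18) → blocked by [18,21]×[13,22], reject
9. q=(1,29) nearest=3 d=16 new=(8,18) → add node 4 parent=3 cost=18
10. q=(10,0) nearest=1 d=6 new=(10,1) → add node 5 parent=1 cost=10
11. q=(6,27) nearest=4 d=9 new=(6,23) → add node 6 parent=4 cost=23
12. q=(10,28) nearest=6 d=5 new=(10,28) → add node 7 parent=6 cost=28
13. q=(18,39) nearest=7 d=11 new=(15,33) → add node 8 parent=7 cost=33
14. q=(23,24) nearest=8 d=9 new=(20,28) → add node 9 parent=8 cost=38
15. q=(14,27) nearest=7 d=4 new=(14,27) → add node 10 parent=7 cost=32
16. q=(7,20) nearest=4 d=2 new=(7,20) → add node 11 parent=4 cost=20
17. q=(22,34) nearest=9 d=6 new=(22,33) → add node 12 parent=9 cost=43
18. q=(11,18) nearest=4 d=3 new=(11,18) → blocked by [11,15]×[17,26], reject
19. q=(11,3) nearest=5 d=2 new=(11,3) → add node 13 parent=5 cost=12
20. q=(19,35) nearest=12 d=3 new=(19,35) → add node 14 parent=12 cost=46
21. q=(13,19) nearest=4 d=5 new=(13,19) → blocked by [11,15]×[17,26], reject
22. q=(19,20) nearest=3 d=7 new=(18,18) → blocked by [18,21]×[13,22], reject
23. q=(23,4) nearest=3 d=10 new=(18,8) → blocked by [12,16]×[8,11], reject
24. q=(17,22) nearest=10 d=5 new=(17,22) → blocked by [11,15]×[17,26], reject
25. q=(14,8) nearest=2 d=4 new=(14,8) → blocked by [12,16]×[8,11], reject
26. q=(21,33) nearest=12 d=1 new=(21,33) → add node 15 parent=12 cost=44

Node count: 16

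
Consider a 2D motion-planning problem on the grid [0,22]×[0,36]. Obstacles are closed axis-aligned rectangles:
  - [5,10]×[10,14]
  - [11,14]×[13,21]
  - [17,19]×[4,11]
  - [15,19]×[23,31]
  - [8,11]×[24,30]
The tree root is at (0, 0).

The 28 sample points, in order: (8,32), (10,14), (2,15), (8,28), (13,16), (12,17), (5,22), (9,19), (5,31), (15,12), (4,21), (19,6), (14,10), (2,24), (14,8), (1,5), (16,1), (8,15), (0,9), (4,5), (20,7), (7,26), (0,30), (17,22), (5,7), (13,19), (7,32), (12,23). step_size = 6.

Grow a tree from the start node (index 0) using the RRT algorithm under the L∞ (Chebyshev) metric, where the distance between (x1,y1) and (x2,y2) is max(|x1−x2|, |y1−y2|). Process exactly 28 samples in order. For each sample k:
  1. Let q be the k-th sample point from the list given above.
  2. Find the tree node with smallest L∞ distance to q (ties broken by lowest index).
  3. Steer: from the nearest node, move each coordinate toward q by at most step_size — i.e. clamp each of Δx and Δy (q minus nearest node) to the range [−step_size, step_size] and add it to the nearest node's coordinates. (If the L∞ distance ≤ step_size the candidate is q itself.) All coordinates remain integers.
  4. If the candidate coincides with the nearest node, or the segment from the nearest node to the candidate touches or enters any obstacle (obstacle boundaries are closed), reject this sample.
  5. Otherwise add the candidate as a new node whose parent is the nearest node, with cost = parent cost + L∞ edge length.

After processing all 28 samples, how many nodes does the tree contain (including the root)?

1. q=(8,32) nearest=0 d=32 new=(6,6) → add node 1 parent=0 cost=6
2. q=(10,14) nearest=1 d=8 new=(10,12) → blocked by [5,10]×[10,14], reject
3. q=(2,15) nearest=1 d=9 new=(2,12) → add node 2 parent=1 cost=12
4. q=(8,28) nearest=2 d=16 new=(8,18) → add node 3 parent=2 cost=18
5. q=(13,16) nearest=3 d=5 new=(13,16) → blocked by [11,14]×[13,21], reject
6. q=(12,17) nearest=3 d=4 new=(12,17) → blocked by [11,14]×[13,21], reject
7. q=(5,22) nearest=3 d=4 new=(5,22) → add node 4 parent=3 cost=22
8. q=(9,19) nearest=3 d=1 new=(9,19) → add node 5 parent=3 cost=19
9. q=(5,31) nearest=4 d=9 new=(5,28) → add node 6 parent=4 cost=28
10. q=(15,12) nearest=3 d=7 new=(14,12) → blocked by [11,14]×[13,21], reject
11. q=(4,21) nearest=4 d=1 new=(4,21) → add node 7 parent=4 cost=23
12. q=(19,6) nearest=3 d=12 new=(14,12) → blocked by [11,14]×[13,21], reject
13. q=(14,10) nearest=1 d=8 new=(12,10) → add node 8 parent=1 cost=12
14. q=(2,24) nearest=4 d=3 new=(2,24) → add node 9 parent=4 cost=25
15. q=(14,8) nearest=8 d=2 new=(14,8) → add node 10 parent=8 cost=14
16. q=(1,5) nearest=0 d=5 new=(1,5) → add node 11 parent=0 cost=5
17. q=(16,1) nearest=10 d=7 new=(16,2) → add node 12 parent=10 cost=20
18. q=(8,15) nearest=3 d=3 new=(8,15) → add node 13 parent=3 cost=21
19. q=(0,9) nearest=2 d=3 new=(0,9) → add node 14 parent=2 cost=15
20. q=(4,5) nearest=1 d=2 new=(4,5) → add node 15 parent=1 cost=8
21. q=(20,7) nearest=12 d=5 new=(20,7) → blocked by [17,19]×[4,11], reject
22. q=(7,26) nearest=6 d=2 new=(7,26) → add node 16 parent=6 cost=30
23. q=(0,30) nearest=6 d=5 new=(0,30) → add node 17 parent=6 cost=33
24. q=(17,22) nearest=5 d=8 new=(15,22) → blocked by [11,14]×[13,21], reject
25. q=(5,7) nearest=1 d=1 new=(5,7) → add node 18 parent=1 cost=7
26. q=(13,19) nearest=5 d=4 new=(13,19) → blocked by [11,14]×[13,21], reject
27. q=(7,32) nearest=6 d=4 new=(7,32) → add node 19 parent=6 cost=32
28. q=(12,23) nearest=5 d=4 new=(12,23) → add node 20 parent=5 cost=23

Node count: 21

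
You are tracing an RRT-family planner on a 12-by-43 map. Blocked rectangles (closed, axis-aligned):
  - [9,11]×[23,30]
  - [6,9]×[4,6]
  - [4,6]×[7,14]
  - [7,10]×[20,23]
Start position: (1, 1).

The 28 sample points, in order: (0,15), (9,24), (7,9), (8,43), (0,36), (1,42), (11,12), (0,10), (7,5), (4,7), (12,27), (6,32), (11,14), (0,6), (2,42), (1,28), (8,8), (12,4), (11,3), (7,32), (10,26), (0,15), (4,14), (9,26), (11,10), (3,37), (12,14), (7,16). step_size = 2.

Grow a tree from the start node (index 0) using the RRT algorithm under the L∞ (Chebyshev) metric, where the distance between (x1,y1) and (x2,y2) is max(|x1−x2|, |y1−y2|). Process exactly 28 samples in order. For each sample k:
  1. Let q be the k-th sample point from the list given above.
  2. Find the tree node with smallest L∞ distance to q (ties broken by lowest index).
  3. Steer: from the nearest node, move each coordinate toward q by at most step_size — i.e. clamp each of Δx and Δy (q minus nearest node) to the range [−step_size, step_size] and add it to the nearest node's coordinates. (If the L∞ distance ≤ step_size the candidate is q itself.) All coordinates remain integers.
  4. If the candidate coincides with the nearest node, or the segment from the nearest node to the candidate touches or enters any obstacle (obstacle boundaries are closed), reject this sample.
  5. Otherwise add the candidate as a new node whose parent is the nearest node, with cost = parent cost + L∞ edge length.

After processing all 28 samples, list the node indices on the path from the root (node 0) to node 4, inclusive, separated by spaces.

1. q=(0,15) nearest=0 d=14 new=(0,3) → add node 1 parent=0 cost=2
2. q=(9,24) nearest=1 d=21 new=(2,5) → add node 2 parent=1 cost=4
3. q=(7,9) nearest=2 d=5 new=(4,7) → blocked by [4,6]×[7,14], reject
4. q=(8,43) nearest=2 d=38 new=(4,7) → blocked by [4,6]×[7,14], reject
5. q=(0,36) nearest=2 d=31 new=(0,7) → add node 3 parent=2 cost=6
6. q=(1,42) nearest=3 d=35 new=(1,9) → add node 4 parent=3 cost=8
7. q=(11,12) nearest=2 d=9 new=(4,7) → blocked by [4,6]×[7,14], reject
8. q=(0,10) nearest=4 d=1 new=(0,10) → add node 5 parent=4 cost=9
9. q=(7,5) nearest=2 d=5 new=(4,5) → add node 6 parent=2 cost=6
10. q=(4,7) nearest=2 d=2 new=(4,7) → blocked by [4,6]×[7,14], reject
11. q=(12,27) nearest=5 d=17 new=(2,12) → add node 7 parent=5 cost=11
12. q=(6,32) nearest=7 d=20 new=(4,14) → blocked by [4,6]×[7,14], reject
13. q=(11,14) nearest=2 d=9 new=(4,7) → blocked by [4,6]×[7,14], reject
14. q=(0,6) nearest=3 d=1 new=(0,6) → add node 8 parent=3 cost=7
15. q=(2,42) nearest=7 d=30 new=(2,14) → add node 9 parent=7 cost=13
16. q=(1,28) nearest=9 d=14 new=(1,16) → add node 10 parent=9 cost=15
17. q=(8,8) nearest=6 d=4 new=(6,7) → blocked by [4,6]×[7,14], reject
18. q=(12,4) nearest=6 d=8 new=(6,4) → blocked by [6,9]×[4,6], reject
19. q=(11,3) nearest=6 d=7 new=(6,3) → add node 11 parent=6 cost=8
20. q=(7,32) nearest=10 d=16 new=(3,18) → add node 12 parent=10 cost=17
21. q=(10,26) nearest=12 d=8 new=(5,20) → add node 13 parent=12 cost=19
22. q=(0,15) nearest=10 d=1 new=(0,15) → add node 14 parent=10 cost=16
23. q=(4,14) nearest=7 d=2 new=(4,14) → blocked by [4,6]×[7,14], reject
24. q=(9,26) nearest=13 d=6 new=(7,22) → blocked by [7,10]×[20,23], reject
25. q=(11,10) nearest=6 d=7 new=(6,7) → blocked by [4,6]×[7,14], reject
26. q=(3,37) nearest=13 d=17 new=(3,22) → add node 15 parent=13 cost=21
27. q=(12,14) nearest=13 d=7 new=(7,18) → add node 16 parent=13 cost=21
28. q=(7,16) nearest=16 d=2 new=(7,16) → add node 17 parent=16 cost=23

Path: 0 1 2 3 4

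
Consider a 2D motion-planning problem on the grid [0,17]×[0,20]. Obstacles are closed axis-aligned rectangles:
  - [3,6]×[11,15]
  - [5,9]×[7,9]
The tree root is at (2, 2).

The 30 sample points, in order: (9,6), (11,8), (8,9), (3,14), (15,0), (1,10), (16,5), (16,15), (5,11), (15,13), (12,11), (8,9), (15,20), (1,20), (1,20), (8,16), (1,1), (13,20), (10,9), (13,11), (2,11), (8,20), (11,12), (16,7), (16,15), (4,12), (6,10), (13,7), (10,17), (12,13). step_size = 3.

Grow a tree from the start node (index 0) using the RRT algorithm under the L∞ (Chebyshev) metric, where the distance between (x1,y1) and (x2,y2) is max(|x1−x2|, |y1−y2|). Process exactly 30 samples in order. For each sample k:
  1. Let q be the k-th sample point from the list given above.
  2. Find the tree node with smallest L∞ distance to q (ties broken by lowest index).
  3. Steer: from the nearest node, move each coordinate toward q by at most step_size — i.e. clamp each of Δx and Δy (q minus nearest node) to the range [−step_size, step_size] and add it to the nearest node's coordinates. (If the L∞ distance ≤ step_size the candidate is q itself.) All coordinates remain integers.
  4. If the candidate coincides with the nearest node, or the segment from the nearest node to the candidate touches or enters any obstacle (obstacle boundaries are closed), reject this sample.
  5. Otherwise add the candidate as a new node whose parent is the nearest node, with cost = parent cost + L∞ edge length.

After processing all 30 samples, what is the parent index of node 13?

Parent of node 13: 0

1. q=(9,6) nearest=0 d=7 new=(5,5) → add node 1 parent=0 cost=3
2. q=(11,8) nearest=1 d=6 new=(8,8) → blocked by [5,9]×[7,9], reject
3. q=(8,9) nearest=1 d=4 new=(8,8) → blocked by [5,9]×[7,9], reject
4. q=(3,14) nearest=1 d=9 new=(3,8) → add node 2 parent=1 cost=6
5. q=(15,0) nearest=1 d=10 new=(8,2) → add node 3 parent=1 cost=6
6. q=(1,10) nearest=2 d=2 new=(1,10) → add node 4 parent=2 cost=8
7. q=(16,5) nearest=3 d=8 new=(11,5) → add node 5 parent=3 cost=9
8. q=(16,15) nearest=5 d=10 new=(14,8) → add node 6 parent=5 cost=12
9. q=(5,11) nearest=2 d=3 new=(5,11) → blocked by [3,6]×[11,15], reject
10. q=(15,13) nearest=6 d=5 new=(15,11) → add node 7 parent=6 cost=15
11. q=(12,11) nearest=6 d=3 new=(12,11) → add node 8 parent=6 cost=15
12. q=(8,9) nearest=1 d=4 new=(8,8) → blocked by [5,9]×[7,9], reject
13. q=(15,20) nearest=7 d=9 new=(15,14) → add node 9 parent=7 cost=18
14. q=(1,20) nearest=4 d=10 new=(1,13) → add node 10 parent=4 cost=11
15. q=(1,20) nearest=10 d=7 new=(1,16) → add node 11 parent=10 cost=14
16. q=(8,16) nearest=8 d=5 new=(9,14) → add node 12 parent=8 cost=18
17. q=(1,1) nearest=0 d=1 new=(1,1) → add node 13 parent=0 cost=1
18. q=(13,20) nearest=9 d=6 new=(13,17) → add node 14 parent=9 cost=21
19. q=(10,9) nearest=8 d=2 new=(10,9) → add node 15 parent=8 cost=17
20. q=(13,11) nearest=8 d=1 new=(13,11) → add node 16 parent=8 cost=16
21. q=(2,11) nearest=4 d=1 new=(2,11) → add node 17 parent=4 cost=9
22. q=(8,20) nearest=14 d=5 new=(10,20) → add node 18 parent=14 cost=24
23. q=(11,12) nearest=8 d=1 new=(11,12) → add node 19 parent=8 cost=16
24. q=(16,7) nearest=6 d=2 new=(16,7) → add node 20 parent=6 cost=14
25. q=(16,15) nearest=9 d=1 new=(16,15) → add node 21 parent=9 cost=19
26. q=(4,12) nearest=17 d=2 new=(4,12) → blocked by [3,6]×[11,15], reject
27. q=(6,10) nearest=2 d=3 new=(6,10) → add node 22 parent=2 cost=9
28. q=(13,7) nearest=6 d=1 new=(13,7) → add node 23 parent=6 cost=13
29. q=(10,17) nearest=12 d=3 new=(10,17) → add node 24 parent=12 cost=21
30. q=(12,13) nearest=19 d=1 new=(12,13) → add node 25 parent=19 cost=17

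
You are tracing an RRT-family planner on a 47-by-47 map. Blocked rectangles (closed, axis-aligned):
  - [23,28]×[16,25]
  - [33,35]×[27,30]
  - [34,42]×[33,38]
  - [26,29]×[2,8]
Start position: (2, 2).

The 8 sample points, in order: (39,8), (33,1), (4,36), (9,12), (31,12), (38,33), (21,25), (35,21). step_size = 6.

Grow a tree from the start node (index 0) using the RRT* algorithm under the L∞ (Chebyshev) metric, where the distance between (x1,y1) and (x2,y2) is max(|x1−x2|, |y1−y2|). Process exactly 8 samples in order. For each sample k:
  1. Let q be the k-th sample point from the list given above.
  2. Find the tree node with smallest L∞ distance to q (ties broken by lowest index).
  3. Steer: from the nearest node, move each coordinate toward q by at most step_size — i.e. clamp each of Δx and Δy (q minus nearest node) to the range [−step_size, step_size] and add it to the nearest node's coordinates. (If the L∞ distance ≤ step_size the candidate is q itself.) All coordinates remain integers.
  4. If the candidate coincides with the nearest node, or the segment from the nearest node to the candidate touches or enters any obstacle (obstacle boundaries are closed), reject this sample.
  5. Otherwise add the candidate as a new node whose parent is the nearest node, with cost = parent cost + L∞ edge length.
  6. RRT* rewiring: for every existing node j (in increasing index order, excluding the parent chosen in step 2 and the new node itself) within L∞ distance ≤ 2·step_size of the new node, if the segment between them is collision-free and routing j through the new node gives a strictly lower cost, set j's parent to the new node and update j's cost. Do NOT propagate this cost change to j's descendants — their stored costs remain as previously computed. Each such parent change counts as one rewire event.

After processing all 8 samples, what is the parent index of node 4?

Parent of node 4: 1

1. q=(39,8) nearest=0 d=37 new=(8,8) → add node 1 parent=0 cost=6
2. q=(33,1) nearest=1 d=25 new=(14,2) → add node 2 parent=1 cost=12
3. q=(4,36) nearest=1 d=28 new=(4,14) → add node 3 parent=1 cost=12
4. q=(9,12) nearest=1 d=4 new=(9,12) → add node 4 parent=1 cost=10
5. q=(31,12) nearest=2 d=17 new=(20,8) → add node 5 parent=2 cost=18
6. q=(38,33) nearest=5 d=25 new=(26,14) → add node 6 parent=5 cost=24
7. q=(21,25) nearest=6 d=11 new=(21,20) → blocked by [23,28]×[16,25], reject
8. q=(35,21) nearest=6 d=9 new=(32,20) → blocked by [23,28]×[16,25], reject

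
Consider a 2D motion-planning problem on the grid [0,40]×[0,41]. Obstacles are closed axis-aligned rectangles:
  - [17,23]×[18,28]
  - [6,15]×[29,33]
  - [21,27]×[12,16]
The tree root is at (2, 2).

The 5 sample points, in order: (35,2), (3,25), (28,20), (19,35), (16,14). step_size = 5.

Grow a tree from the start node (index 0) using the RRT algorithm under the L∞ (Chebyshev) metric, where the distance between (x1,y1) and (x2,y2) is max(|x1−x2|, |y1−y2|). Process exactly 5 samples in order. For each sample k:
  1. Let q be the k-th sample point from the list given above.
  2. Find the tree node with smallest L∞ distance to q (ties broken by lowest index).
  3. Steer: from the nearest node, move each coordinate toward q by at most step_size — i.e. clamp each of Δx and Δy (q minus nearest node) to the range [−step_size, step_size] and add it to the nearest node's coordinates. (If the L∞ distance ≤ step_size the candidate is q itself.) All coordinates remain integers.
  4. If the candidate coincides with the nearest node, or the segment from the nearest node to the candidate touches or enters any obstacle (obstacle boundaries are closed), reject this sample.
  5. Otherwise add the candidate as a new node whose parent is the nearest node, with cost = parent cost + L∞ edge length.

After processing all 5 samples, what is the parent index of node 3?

Parent of node 3: 1

1. q=(35,2) nearest=0 d=33 new=(7,2) → add node 1 parent=0 cost=5
2. q=(3,25) nearest=0 d=23 new=(3,7) → add node 2 parent=0 cost=5
3. q=(28,20) nearest=1 d=21 new=(12,7) → add node 3 parent=1 cost=10
4. q=(19,35) nearest=2 d=28 new=(8,12) → add node 4 parent=2 cost=10
5. q=(16,14) nearest=3 d=7 new=(16,12) → add node 5 parent=3 cost=15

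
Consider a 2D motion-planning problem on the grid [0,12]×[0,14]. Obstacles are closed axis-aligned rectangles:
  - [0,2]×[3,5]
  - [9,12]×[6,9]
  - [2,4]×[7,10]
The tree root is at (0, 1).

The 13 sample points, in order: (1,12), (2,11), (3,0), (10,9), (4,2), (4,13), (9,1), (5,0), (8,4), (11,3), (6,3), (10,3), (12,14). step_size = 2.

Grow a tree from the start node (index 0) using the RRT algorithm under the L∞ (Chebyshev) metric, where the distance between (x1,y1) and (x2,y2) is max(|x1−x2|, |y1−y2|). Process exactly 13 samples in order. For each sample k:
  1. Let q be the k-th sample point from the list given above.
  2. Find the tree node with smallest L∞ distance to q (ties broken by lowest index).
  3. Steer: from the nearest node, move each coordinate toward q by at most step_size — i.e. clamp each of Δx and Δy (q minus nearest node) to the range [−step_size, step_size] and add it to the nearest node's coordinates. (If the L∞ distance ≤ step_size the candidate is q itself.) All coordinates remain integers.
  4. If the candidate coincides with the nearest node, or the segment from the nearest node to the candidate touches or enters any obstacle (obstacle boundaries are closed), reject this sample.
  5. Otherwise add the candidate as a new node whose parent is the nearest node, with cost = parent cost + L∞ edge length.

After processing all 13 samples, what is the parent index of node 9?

Parent of node 9: 3

1. q=(1,12) nearest=0 d=11 new=(1,3) → blocked by [0,2]×[3,5], reject
2. q=(2,11) nearest=0 d=10 new=(2,3) → blocked by [0,2]×[3,5], reject
3. q=(3,0) nearest=0 d=3 new=(2,0) → add node 1 parent=0 cost=2
4. q=(10,9) nearest=1 d=9 new=(4,2) → add node 2 parent=1 cost=4
5. q=(4,2) nearest=2 d=0 → coincident, reject
6. q=(4,13) nearest=2 d=11 new=(4,4) → add node 3 parent=2 cost=6
7. q=(9,1) nearest=2 d=5 new=(6,1) → add node 4 parent=2 cost=6
8. q=(5,0) nearest=4 d=1 new=(5,0) → add node 5 parent=4 cost=7
9. q=(8,4) nearest=4 d=3 new=(8,3) → add node 6 parent=4 cost=8
10. q=(11,3) nearest=6 d=3 new=(10,3) → add node 7 parent=6 cost=10
11. q=(6,3) nearest=2 d=2 new=(6,3) → add node 8 parent=2 cost=6
12. q=(10,3) nearest=7 d=0 → coincident, reject
13. q=(12,14) nearest=3 d=10 new=(6,6) → add node 9 parent=3 cost=8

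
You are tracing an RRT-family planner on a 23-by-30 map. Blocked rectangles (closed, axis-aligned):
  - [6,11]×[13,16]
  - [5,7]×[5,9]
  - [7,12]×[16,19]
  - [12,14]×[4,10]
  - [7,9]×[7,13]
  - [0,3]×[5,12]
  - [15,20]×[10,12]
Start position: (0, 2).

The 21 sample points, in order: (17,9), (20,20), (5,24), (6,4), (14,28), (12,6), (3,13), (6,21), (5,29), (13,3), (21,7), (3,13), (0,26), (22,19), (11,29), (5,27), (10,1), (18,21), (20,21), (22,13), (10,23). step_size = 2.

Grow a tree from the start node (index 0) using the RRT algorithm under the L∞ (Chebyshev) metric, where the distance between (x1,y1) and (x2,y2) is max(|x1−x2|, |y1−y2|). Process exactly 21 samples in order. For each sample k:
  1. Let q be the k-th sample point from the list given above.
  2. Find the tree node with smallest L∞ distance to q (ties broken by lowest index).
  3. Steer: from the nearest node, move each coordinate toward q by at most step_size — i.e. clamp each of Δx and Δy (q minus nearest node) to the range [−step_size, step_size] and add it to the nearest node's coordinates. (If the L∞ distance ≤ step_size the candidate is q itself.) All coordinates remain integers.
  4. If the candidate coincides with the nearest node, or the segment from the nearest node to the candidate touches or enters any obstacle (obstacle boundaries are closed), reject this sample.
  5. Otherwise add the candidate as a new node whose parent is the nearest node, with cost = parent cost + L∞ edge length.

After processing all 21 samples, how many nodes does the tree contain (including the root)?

Node count: 9

1. q=(17,9) nearest=0 d=17 new=(2,4) → add node 1 parent=0 cost=2
2. q=(20,20) nearest=1 d=18 new=(4,6) → blocked by [0,3]×[5,12], reject
3. q=(5,24) nearest=1 d=20 new=(4,6) → blocked by [0,3]×[5,12], reject
4. q=(6,4) nearest=1 d=4 new=(4,4) → add node 2 parent=1 cost=4
5. q=(14,28) nearest=1 d=24 new=(4,6) → blocked by [0,3]×[5,12], reject
6. q=(12,6) nearest=2 d=8 new=(6,6) → blocked by [5,7]×[5,9], reject
7. q=(3,13) nearest=1 d=9 new=(3,6) → blocked by [0,3]×[5,12], reject
8. q=(6,21) nearest=1 d=17 new=(4,6) → blocked by [0,3]×[5,12], reject
9. q=(5,29) nearest=1 d=25 new=(4,6) → blocked by [0,3]×[5,12], reject
10. q=(13,3) nearest=2 d=9 new=(6,3) → add node 3 parent=2 cost=6
11. q=(21,7) nearest=3 d=15 new=(8,5) → add node 4 parent=3 cost=8
12. q=(3,13) nearest=4 d=8 new=(6,7) → blocked by [5,7]×[5,9], reject
13. q=(0,26) nearest=4 d=21 new=(6,7) → blocked by [5,7]×[5,9], reject
14. q=(22,19) nearest=4 d=14 new=(10,7) → add node 5 parent=4 cost=10
15. q=(11,29) nearest=5 d=22 new=(11,9) → add node 6 parent=5 cost=12
16. q=(5,27) nearest=6 d=18 new=(9,11) → blocked by [7,9]×[7,13], reject
17. q=(10,1) nearest=3 d=4 new=(8,1) → add node 7 parent=3 cost=8
18. q=(18,21) nearest=6 d=12 new=(13,11) → blocked by [12,14]×[4,10], reject
19. q=(20,21) nearest=6 d=12 new=(13,11) → blocked by [12,14]×[4,10], reject
20. q=(22,13) nearest=6 d=11 new=(13,11) → blocked by [12,14]×[4,10], reject
21. q=(10,23) nearest=6 d=14 new=(10,11) → add node 8 parent=6 cost=14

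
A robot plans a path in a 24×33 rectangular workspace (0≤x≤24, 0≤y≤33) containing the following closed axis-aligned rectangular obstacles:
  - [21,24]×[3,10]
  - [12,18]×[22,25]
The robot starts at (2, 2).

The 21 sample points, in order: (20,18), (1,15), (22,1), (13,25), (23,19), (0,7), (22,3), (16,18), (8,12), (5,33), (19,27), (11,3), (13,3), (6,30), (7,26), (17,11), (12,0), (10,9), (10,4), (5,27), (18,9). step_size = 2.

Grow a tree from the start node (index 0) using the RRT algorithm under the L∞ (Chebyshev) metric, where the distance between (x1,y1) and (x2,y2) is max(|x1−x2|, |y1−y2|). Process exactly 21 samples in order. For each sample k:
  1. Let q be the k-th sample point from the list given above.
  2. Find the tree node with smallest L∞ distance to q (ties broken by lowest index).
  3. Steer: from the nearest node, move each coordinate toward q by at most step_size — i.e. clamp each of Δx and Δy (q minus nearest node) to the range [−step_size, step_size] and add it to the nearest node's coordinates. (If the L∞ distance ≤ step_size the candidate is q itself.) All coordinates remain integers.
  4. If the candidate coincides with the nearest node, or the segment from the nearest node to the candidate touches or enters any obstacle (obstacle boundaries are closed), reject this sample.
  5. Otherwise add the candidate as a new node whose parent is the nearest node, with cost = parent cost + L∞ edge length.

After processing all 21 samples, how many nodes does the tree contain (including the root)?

1. q=(20,18) nearest=0 d=18 new=(4,4) → add node 1 parent=0 cost=2
2. q=(1,15) nearest=1 d=11 new=(2,6) → add node 2 parent=1 cost=4
3. q=(22,1) nearest=1 d=18 new=(6,2) → add node 3 parent=1 cost=4
4. q=(13,25) nearest=2 d=19 new=(4,8) → add node 4 parent=2 cost=6
5. q=(23,19) nearest=3 d=17 new=(8,4) → add node 5 parent=3 cost=6
6. q=(0,7) nearest=2 d=2 new=(0,7) → add node 6 parent=2 cost=6
7. q=(22,3) nearest=5 d=14 new=(10,3) → add node 7 parent=5 cost=8
8. q=(16,18) nearest=4 d=12 new=(6,10) → add node 8 parent=4 cost=8
9. q=(8,12) nearest=8 d=2 new=(8,12) → add node 9 parent=8 cost=10
10. q=(5,33) nearest=9 d=21 new=(6,14) → add node 10 parent=9 cost=12
11. q=(19,27) nearest=10 d=13 new=(8,16) → add node 11 parent=10 cost=14
12. q=(11,3) nearest=7 d=1 new=(11,3) → add node 12 parent=7 cost=9
13. q=(13,3) nearest=12 d=2 new=(13,3) → add node 13 parent=12 cost=11
14. q=(6,30) nearest=11 d=14 new=(6,18) → add node 14 parent=11 cost=16
15. q=(7,26) nearest=14 d=8 new=(7,20) → add node 15 parent=14 cost=18
16. q=(17,11) nearest=7 d=8 new=(12,5) → add node 16 parent=7 cost=10
17. q=(12,0) nearest=7 d=3 new=(12,1) → add node 17 parent=7 cost=10
18. q=(10,9) nearest=9 d=3 new=(10,10) → add node 18 parent=9 cost=12
19. q=(10,4) nearest=7 d=1 new=(10,4) → add node 19 parent=7 cost=9
20. q=(5,27) nearest=15 d=7 new=(5,22) → add node 20 parent=15 cost=20
21. q=(18,9) nearest=13 d=6 new=(15,5) → add node 21 parent=13 cost=13

Node count: 22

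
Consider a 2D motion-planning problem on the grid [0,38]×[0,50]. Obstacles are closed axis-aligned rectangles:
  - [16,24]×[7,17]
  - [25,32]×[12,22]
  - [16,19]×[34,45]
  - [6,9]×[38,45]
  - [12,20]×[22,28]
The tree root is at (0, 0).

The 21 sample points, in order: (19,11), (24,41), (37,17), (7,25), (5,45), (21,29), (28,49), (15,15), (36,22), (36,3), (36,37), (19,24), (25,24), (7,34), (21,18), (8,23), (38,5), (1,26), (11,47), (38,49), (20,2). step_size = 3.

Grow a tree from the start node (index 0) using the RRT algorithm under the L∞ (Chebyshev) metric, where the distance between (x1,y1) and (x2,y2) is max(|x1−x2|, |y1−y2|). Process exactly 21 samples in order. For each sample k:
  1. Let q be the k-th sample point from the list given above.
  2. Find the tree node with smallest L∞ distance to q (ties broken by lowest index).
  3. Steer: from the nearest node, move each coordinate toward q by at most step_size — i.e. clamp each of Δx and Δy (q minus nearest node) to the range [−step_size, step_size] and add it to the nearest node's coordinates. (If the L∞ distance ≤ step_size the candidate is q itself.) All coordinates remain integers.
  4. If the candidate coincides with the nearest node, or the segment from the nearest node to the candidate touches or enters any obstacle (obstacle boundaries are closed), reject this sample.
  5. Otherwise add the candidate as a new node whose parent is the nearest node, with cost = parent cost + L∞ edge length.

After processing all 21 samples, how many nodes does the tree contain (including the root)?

Node count: 15

1. q=(19,11) nearest=0 d=19 new=(3,3) → add node 1 parent=0 cost=3
2. q=(24,41) nearest=1 d=38 new=(6,6) → add node 2 parent=1 cost=6
3. q=(37,17) nearest=2 d=31 new=(9,9) → add node 3 parent=2 cost=9
4. q=(7,25) nearest=3 d=16 new=(7,12) → add node 4 parent=3 cost=12
5. q=(5,45) nearest=4 d=33 new=(5,15) → add node 5 parent=4 cost=15
6. q=(21,29) nearest=5 d=16 new=(8,18) → add node 6 parent=5 cost=18
7. q=(28,49) nearest=6 d=31 new=(11,21) → add node 7 parent=6 cost=21
8. q=(15,15) nearest=3 d=6 new=(12,12) → add node 8 parent=3 cost=12
9. q=(36,22) nearest=8 d=24 new=(15,15) → add node 9 parent=8 cost=15
10. q=(36,3) nearest=9 d=21 new=(18,12) → blocked by [16,24]×[7,17], reject
11. q=(36,37) nearest=9 d=22 new=(18,18) → blocked by [16,24]×[7,17], reject
12. q=(19,24) nearest=7 d=8 new=(14,24) → blocked by [12,20]×[22,28], reject
13. q=(25,24) nearest=9 d=10 new=(18,18) → blocked by [16,24]×[7,17], reject
14. q=(7,34) nearest=7 d=13 new=(8,24) → add node 10 parent=7 cost=24
15. q=(21,18) nearest=9 d=6 new=(18,18) → blocked by [16,24]×[7,17], reject
16. q=(8,23) nearest=10 d=1 new=(8,23) → add node 11 parent=10 cost=25
17. q=(38,5) nearest=9 d=23 new=(18,12) → blocked by [16,24]×[7,17], reject
18. q=(1,26) nearest=10 d=7 new=(5,26) → add node 12 parent=10 cost=27
19. q=(11,47) nearest=12 d=21 new=(8,29) → add node 13 parent=12 cost=30
20. q=(38,49) nearest=7 d=28 new=(14,24) → blocked by [12,20]×[22,28], reject
21. q=(20,2) nearest=8 d=10 new=(15,9) → add node 14 parent=8 cost=15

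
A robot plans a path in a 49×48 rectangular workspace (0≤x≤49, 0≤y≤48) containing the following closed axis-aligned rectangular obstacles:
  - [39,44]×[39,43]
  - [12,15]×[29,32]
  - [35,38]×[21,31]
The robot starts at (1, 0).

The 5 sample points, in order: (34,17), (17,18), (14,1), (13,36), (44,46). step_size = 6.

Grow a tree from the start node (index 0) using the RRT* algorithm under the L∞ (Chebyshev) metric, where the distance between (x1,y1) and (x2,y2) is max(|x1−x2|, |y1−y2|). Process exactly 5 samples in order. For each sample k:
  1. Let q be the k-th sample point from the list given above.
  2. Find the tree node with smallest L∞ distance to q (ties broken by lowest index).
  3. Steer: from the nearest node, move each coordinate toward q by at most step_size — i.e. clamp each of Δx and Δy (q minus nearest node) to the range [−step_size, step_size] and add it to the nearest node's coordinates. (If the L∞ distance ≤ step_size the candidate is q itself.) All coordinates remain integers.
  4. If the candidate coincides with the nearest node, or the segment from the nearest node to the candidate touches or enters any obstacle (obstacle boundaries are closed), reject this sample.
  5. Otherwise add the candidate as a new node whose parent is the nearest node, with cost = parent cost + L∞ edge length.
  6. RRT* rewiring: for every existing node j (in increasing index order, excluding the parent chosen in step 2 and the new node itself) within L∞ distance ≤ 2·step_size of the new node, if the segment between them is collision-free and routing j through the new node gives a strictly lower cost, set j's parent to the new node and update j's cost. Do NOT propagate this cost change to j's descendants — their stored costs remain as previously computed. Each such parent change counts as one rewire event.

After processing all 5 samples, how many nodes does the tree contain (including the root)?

1. q=(34,17) nearest=0 d=33 new=(7,6) → add node 1 parent=0 cost=6
2. q=(17,18) nearest=1 d=12 new=(13,12) → add node 2 parent=1 cost=12
3. q=(14,1) nearest=1 d=7 new=(13,1) → add node 3 parent=1 cost=12
4. q=(13,36) nearest=2 d=24 new=(13,18) → add node 4 parent=2 cost=18
5. q=(44,46) nearest=4 d=31 new=(19,24) → add node 5 parent=4 cost=24

Node count: 6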